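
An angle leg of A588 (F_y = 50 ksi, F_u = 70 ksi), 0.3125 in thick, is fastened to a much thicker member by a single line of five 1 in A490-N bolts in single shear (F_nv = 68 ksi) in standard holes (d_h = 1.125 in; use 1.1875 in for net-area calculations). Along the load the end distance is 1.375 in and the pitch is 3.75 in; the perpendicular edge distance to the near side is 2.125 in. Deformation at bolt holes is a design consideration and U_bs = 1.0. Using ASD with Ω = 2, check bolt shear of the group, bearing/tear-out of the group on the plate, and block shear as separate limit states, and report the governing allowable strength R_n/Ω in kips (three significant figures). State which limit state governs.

Bolt shear: A_b = π·1²/4 = 0.7854 in²; R_n = 68 × 0.7854 × 5 × 1 = 267 kips → 267 / 2 = 134 kips.
Bearing: edge l_c = 0.8125, r_n = 21.33 kips; interior l_c = 2.625, r_n = 52.5 kips; R_n = 21.33 + 4·52.5 = 231.3 kips → 116 kips.
Block shear: A_gv = 5.117, A_nv = 3.447, A_nt = 0.4785 in²; R_n = min(0.6F_uA_nv, 0.6F_yA_gv) + U_bs·F_u·A_nt = 178.3 kips → 89.1 kips.
Block shear governs: 89.1 kips.

89.1 kips (block shear governs)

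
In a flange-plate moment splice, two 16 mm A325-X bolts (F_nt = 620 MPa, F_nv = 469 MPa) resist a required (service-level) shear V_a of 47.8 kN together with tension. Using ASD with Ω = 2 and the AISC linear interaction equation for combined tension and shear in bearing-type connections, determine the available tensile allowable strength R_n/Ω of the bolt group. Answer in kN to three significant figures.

A_b = π·16²/4 = 201.1 mm²; f_rv = 47.8 × 1000 / (2 × 201.1) = 118.9 MPa.
F'_nt = 1.3 F_nt − (Ω F_nt / F_nv) f_rv = 1.3·620 − (2·620/469)·118.9 = 491.7 MPa, capped at F_nt → F'_nt = 491.7 MPa.
R_n = F'_nt · A_b · n = 491.7 × 201.1 × 2 / 1000 = 197.7 kN.
Allowable strength R_n/Ω = 197.7 / 2 = 98.9 kN.

98.9 kN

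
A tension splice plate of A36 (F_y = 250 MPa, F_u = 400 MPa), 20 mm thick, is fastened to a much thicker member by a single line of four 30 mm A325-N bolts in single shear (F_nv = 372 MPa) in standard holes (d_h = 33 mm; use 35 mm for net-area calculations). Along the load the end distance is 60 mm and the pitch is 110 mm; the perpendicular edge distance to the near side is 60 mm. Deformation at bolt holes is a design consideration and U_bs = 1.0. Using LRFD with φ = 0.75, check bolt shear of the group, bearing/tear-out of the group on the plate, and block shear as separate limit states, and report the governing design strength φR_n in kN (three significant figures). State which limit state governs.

789 kN (bolt shear governs)

Bolt shear: A_b = π·30²/4 = 706.9 mm²; R_n = 372 × 706.9 × 4 × 1 / 1000 = 1052 kN → 0.75 × 1052 = 789 kN.
Bearing: edge l_c = 43.5, r_n = 417.6 kN; interior l_c = 77, r_n = 576 kN; R_n = 417.6 + 3·576 = 2146 kN → 1610 kN.
Block shear: A_gv = 7800, A_nv = 5350, A_nt = 850 mm²; R_n = min(0.6F_uA_nv, 0.6F_yA_gv) + U_bs·F_u·A_nt = 1510 kN → 1130 kN.
Bolt shear governs: 789 kN.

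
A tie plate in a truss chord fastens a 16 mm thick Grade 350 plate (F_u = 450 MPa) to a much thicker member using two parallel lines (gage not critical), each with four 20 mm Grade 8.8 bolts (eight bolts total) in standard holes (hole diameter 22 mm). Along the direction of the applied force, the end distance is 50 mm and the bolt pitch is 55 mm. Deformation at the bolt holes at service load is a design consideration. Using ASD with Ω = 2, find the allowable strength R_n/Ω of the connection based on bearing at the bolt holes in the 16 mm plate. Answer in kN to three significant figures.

Per bolt r_n = 1.2 l_c t F_u ≤ 2.4 d t F_u; upper limit = 2.4 × 20 × 16 × 450 / 1000 = 345.6 kN.
Edge bolt: l_c = 50 − 22/2 = 39 mm → 1.2 × 39 × 16 × 450 / 1000 = 337 → r_n = 337 kN.
Interior bolts: l_c = 55 − 22 = 33 mm → 1.2 × 33 × 16 × 450 / 1000 = 285.1 → r_n = 285.1 kN.
R_n = 2 × 337 + 6 × 285.1 = 2385 kN.
Allowable strength R_n/Ω = 2385 / 2 = 1190 kN.

1190 kN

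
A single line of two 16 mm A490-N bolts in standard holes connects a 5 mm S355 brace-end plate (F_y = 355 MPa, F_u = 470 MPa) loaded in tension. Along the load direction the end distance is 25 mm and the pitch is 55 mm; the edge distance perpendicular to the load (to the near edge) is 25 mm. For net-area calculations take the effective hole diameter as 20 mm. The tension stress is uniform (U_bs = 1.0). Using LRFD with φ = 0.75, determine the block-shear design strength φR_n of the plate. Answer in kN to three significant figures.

Shear plane L_v = 25 + 1·55 = 80 mm; A_gv = 80 × 5 = 400 mm².
A_nv = (80 − 1.5·20) × 5 = 250 mm².
A_nt = (25 − 0.5·20) × 5 = 75 mm².
0.6 F_u A_nv = 70.5 kN; 0.6 F_y A_gv = 85.2 kN → shear rupture governs the shear term.
R_n = 70.5 + 1.0 × 470 × 75 / 1000 = 105.8 kN.
Design strength φR_n = 0.75 × 105.8 = 79.3 kN.

79.3 kN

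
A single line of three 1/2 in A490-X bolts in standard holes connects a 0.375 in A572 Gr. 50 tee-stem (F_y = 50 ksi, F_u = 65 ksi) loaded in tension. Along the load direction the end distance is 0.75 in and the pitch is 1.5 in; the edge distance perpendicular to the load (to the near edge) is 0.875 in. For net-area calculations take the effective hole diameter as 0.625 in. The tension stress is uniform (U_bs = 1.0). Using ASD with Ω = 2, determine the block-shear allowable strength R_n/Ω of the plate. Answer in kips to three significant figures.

22.9 kips

Shear plane L_v = 0.75 + 2·1.5 = 3.75 in; A_gv = 3.75 × 0.375 = 1.406 in².
A_nv = (3.75 − 2.5·0.625) × 0.375 = 0.8203 in².
A_nt = (0.875 − 0.5·0.625) × 0.375 = 0.2109 in².
0.6 F_u A_nv = 31.99 kips; 0.6 F_y A_gv = 42.19 kips → shear rupture governs the shear term.
R_n = 31.99 + 1.0 × 65 × 0.2109 = 45.7 kips.
Allowable strength R_n/Ω = 45.7 / 2 = 22.9 kips.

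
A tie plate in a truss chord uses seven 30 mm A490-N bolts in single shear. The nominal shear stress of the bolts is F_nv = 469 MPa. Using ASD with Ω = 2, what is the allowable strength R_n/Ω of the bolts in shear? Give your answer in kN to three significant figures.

A_b = π × 30² / 4 = 706.9 mm².
R_n = F_nv · A_b · n · n_s = 469 × 706.9 × 7 × 1 / 1000 = 2321 kN.
Allowable strength R_n/Ω = 2321 / 2 = 1160 kN.

1160 kN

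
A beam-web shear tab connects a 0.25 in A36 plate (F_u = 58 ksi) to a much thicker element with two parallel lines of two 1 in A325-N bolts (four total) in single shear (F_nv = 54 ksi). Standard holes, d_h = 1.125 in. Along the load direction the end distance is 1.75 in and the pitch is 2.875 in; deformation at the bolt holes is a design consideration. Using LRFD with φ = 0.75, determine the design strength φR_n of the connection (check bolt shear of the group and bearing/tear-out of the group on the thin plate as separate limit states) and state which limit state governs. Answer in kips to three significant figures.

Bolt shear: A_b = π·1²/4 = 0.7854 in²; R_n = 54 × 0.7854 × 4 × 1 = 169.6 kips → 0.75 × 169.6 = 127 kips.
Bearing (1.2 l_c t F_u ≤ 2.4 d t F_u): upper limit = 2.4·1·0.25·58 = 34.8 kips.
  Edge l_c = 1.75 − 1.125/2 = 1.188 → r_n = 20.66 kips; interior l_c = 2.875 − 1.125 = 1.75 → r_n = 30.45 kips.
  R_n,bearing = 2·20.66 + 2·30.45 = 102.2 kips → 0.75 × 102.2 = 76.7 kips.
Bearing governs: 76.7 kips.

76.7 kips (bearing governs)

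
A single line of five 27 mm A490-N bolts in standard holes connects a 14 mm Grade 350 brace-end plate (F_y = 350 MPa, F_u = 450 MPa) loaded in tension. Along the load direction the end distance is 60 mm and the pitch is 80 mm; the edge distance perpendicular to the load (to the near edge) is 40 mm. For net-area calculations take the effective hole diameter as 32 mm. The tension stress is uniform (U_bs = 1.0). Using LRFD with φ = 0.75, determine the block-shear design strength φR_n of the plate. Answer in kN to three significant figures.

Shear plane L_v = 60 + 4·80 = 380 mm; A_gv = 380 × 14 = 5320 mm².
A_nv = (380 − 4.5·32) × 14 = 3304 mm².
A_nt = (40 − 0.5·32) × 14 = 336 mm².
0.6 F_u A_nv = 892.1 kN; 0.6 F_y A_gv = 1117 kN → shear rupture governs the shear term.
R_n = 892.1 + 1.0 × 450 × 336 / 1000 = 1043 kN.
Design strength φR_n = 0.75 × 1043 = 782 kN.

782 kN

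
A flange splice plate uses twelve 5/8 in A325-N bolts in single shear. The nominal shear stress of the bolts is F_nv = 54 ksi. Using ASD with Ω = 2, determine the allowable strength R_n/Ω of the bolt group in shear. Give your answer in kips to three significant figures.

A_b = π × 0.625² / 4 = 0.3068 in².
R_n = F_nv · A_b · n · n_s = 54 × 0.3068 × 12 × 1 = 198.8 kips.
Allowable strength R_n/Ω = 198.8 / 2 = 99.4 kips.

99.4 kips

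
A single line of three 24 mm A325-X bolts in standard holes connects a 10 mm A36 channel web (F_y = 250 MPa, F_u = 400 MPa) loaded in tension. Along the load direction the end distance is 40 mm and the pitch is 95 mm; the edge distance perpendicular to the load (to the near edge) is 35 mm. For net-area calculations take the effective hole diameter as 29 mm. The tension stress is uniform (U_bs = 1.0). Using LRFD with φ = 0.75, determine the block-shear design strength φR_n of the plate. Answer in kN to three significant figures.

Shear plane L_v = 40 + 2·95 = 230 mm; A_gv = 230 × 10 = 2300 mm².
A_nv = (230 − 2.5·29) × 10 = 1575 mm².
A_nt = (35 − 0.5·29) × 10 = 205 mm².
0.6 F_u A_nv = 378 kN; 0.6 F_y A_gv = 345 kN → shear yielding governs the shear term.
R_n = 345 + 1.0 × 400 × 205 / 1000 = 427 kN.
Design strength φR_n = 0.75 × 427 = 320 kN.

320 kN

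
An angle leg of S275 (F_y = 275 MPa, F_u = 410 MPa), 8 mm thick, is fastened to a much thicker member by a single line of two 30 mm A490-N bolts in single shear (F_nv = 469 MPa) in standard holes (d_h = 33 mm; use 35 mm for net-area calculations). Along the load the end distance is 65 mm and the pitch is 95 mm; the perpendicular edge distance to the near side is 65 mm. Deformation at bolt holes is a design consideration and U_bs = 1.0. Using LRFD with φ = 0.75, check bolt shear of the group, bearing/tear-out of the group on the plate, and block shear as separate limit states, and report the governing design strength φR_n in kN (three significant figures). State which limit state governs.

275 kN (block shear governs)

Bolt shear: A_b = π·30²/4 = 706.9 mm²; R_n = 469 × 706.9 × 2 × 1 / 1000 = 663 kN → 0.75 × 663 = 497 kN.
Bearing: edge l_c = 48.5, r_n = 190.9 kN; interior l_c = 62, r_n = 236.2 kN; R_n = 190.9 + 1·236.2 = 427.1 kN → 320 kN.
Block shear: A_gv = 1280, A_nv = 860, A_nt = 380 mm²; R_n = min(0.6F_uA_nv, 0.6F_yA_gv) + U_bs·F_u·A_nt = 367 kN → 275 kN.
Block shear governs: 275 kN.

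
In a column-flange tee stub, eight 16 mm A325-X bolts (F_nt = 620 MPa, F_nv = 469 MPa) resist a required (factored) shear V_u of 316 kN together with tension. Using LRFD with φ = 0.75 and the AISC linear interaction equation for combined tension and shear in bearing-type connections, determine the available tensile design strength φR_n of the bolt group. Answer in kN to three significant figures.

555 kN

A_b = π·16²/4 = 201.1 mm²; f_rv = 316 × 1000 / (8 × 201.1) = 196.5 MPa.
F'_nt = 1.3 F_nt − (F_nt / φF_nv) f_rv = 1.3·620 − (620/(0.75·469))·196.5 = 459.7 MPa, capped at F_nt → F'_nt = 459.7 MPa.
R_n = F'_nt · A_b · n = 459.7 × 201.1 × 8 / 1000 = 739.5 kN.
Design strength φR_n = 0.75 × 739.5 = 555 kN.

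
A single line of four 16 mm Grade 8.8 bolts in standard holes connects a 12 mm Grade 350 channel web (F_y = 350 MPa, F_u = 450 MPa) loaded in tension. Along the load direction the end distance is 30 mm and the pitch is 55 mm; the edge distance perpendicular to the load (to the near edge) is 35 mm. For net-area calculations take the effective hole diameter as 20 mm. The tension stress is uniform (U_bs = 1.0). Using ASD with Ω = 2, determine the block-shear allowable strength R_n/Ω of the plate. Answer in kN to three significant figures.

270 kN

Shear plane L_v = 30 + 3·55 = 195 mm; A_gv = 195 × 12 = 2340 mm².
A_nv = (195 − 3.5·20) × 12 = 1500 mm².
A_nt = (35 − 0.5·20) × 12 = 300 mm².
0.6 F_u A_nv = 405 kN; 0.6 F_y A_gv = 491.4 kN → shear rupture governs the shear term.
R_n = 405 + 1.0 × 450 × 300 / 1000 = 540 kN.
Allowable strength R_n/Ω = 540 / 2 = 270 kN.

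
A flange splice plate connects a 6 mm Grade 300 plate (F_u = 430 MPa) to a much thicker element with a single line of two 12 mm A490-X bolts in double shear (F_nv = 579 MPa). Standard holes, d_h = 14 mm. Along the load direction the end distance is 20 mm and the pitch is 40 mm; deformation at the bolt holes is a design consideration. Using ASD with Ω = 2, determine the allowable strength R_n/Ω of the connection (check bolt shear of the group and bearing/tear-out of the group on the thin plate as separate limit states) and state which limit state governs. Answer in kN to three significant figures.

57.3 kN (bearing governs)

Bolt shear: A_b = π·12²/4 = 113.1 mm²; R_n = 579 × 113.1 × 2 × 2 / 1000 = 261.9 kN → 261.9 / 2 = 131 kN.
Bearing (1.2 l_c t F_u ≤ 2.4 d t F_u): upper limit = 2.4·12·6·430 / 1000 = 74.3 kN.
  Edge l_c = 20 − 14/2 = 13 → r_n = 40.25 kN; interior l_c = 40 − 14 = 26 → r_n = 74.3 kN.
  R_n,bearing = 1·40.25 + 1·74.3 = 114.6 kN → 114.6 / 2 = 57.3 kN.
Bearing governs: 57.3 kN.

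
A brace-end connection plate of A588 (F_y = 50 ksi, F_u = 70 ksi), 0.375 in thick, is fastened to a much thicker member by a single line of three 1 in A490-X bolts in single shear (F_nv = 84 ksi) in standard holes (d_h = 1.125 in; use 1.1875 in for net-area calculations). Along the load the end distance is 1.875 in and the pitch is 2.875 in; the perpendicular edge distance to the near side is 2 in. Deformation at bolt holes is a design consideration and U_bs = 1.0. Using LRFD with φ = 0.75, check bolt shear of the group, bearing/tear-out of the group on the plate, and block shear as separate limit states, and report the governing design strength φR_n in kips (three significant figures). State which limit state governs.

Bolt shear: A_b = π·1²/4 = 0.7854 in²; R_n = 84 × 0.7854 × 3 × 1 = 197.9 kips → 0.75 × 197.9 = 148 kips.
Bearing: edge l_c = 1.312, r_n = 41.34 kips; interior l_c = 1.75, r_n = 55.13 kips; R_n = 41.34 + 2·55.13 = 151.6 kips → 114 kips.
Block shear: A_gv = 2.859, A_nv = 1.746, A_nt = 0.5273 in²; R_n = min(0.6F_uA_nv, 0.6F_yA_gv) + U_bs·F_u·A_nt = 110.2 kips → 82.7 kips.
Block shear governs: 82.7 kips.

82.7 kips (block shear governs)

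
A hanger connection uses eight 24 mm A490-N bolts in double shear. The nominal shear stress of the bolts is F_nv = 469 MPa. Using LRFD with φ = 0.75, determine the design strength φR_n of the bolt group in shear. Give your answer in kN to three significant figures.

2550 kN

A_b = π × 24² / 4 = 452.4 mm².
R_n = F_nv · A_b · n · n_s = 469 × 452.4 × 8 × 2 / 1000 = 3395 kN.
Design strength φR_n = 0.75 × 3395 = 2550 kN.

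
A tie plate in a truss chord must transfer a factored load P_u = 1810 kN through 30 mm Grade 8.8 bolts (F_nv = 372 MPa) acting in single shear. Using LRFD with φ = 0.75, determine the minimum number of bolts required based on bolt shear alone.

10 bolts

A_b = π·30²/4 = 706.9 mm².
Per-bolt design strength φR_n = 0.75 × 372 × 706.9 × 1 / 1000 = 197.2 kN.
n ≥ 1810 / 197.2 = 9.178 → use 10 bolts.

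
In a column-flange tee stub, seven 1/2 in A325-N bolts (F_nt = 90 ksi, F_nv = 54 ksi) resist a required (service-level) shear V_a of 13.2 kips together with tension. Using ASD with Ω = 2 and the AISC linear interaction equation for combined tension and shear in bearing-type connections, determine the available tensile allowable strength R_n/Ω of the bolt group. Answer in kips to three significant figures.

58.4 kips

A_b = π·0.5²/4 = 0.1963 in²; f_rv = 13.2 / (7 × 0.1963) = 9.604 ksi.
F'_nt = 1.3 F_nt − (Ω F_nt / F_nv) f_rv = 1.3·90 − (2·90/54)·9.604 = 84.99 ksi, capped at F_nt → F'_nt = 84.99 ksi.
R_n = F'_nt · A_b · n = 84.99 × 0.1963 × 7 = 116.8 kips.
Allowable strength R_n/Ω = 116.8 / 2 = 58.4 kips.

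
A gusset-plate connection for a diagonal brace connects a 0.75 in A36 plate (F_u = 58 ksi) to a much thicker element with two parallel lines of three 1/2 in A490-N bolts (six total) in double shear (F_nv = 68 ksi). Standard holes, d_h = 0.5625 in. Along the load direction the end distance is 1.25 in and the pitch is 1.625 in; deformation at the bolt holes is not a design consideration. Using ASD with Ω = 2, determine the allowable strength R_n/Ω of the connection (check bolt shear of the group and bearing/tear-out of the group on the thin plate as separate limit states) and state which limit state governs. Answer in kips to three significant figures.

80.1 kips (bolt shear governs)

Bolt shear: A_b = π·0.5²/4 = 0.1963 in²; R_n = 68 × 0.1963 × 6 × 2 = 160.2 kips → 160.2 / 2 = 80.1 kips.
Bearing (1.5 l_c t F_u ≤ 3.0 d t F_u): upper limit = 3.0·0.5·0.75·58 = 65.25 kips.
  Edge l_c = 1.25 − 0.5625/2 = 0.9688 → r_n = 63.21 kips; interior l_c = 1.625 − 0.5625 = 1.062 → r_n = 65.25 kips.
  R_n,bearing = 2·63.21 + 4·65.25 = 387.4 kips → 387.4 / 2 = 194 kips.
Bolt shear governs: 80.1 kips.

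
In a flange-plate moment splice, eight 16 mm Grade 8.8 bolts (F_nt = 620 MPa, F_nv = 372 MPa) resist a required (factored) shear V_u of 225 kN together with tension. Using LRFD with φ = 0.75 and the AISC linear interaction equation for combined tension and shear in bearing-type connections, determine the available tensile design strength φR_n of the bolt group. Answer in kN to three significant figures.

597 kN

A_b = π·16²/4 = 201.1 mm²; f_rv = 225 × 1000 / (8 × 201.1) = 139.9 MPa.
F'_nt = 1.3 F_nt − (F_nt / φF_nv) f_rv = 1.3·620 − (620/(0.75·372))·139.9 = 495.2 MPa, capped at F_nt → F'_nt = 495.2 MPa.
R_n = F'_nt · A_b · n = 495.2 × 201.1 × 8 / 1000 = 796.4 kN.
Design strength φR_n = 0.75 × 796.4 = 597 kN.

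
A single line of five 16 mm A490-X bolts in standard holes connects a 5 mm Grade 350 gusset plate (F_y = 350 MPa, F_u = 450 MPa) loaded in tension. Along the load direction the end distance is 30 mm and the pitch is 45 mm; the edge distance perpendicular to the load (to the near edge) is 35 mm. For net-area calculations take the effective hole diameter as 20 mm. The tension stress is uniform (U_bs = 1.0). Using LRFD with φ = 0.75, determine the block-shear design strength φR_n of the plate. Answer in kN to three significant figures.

Shear plane L_v = 30 + 4·45 = 210 mm; A_gv = 210 × 5 = 1050 mm².
A_nv = (210 − 4.5·20) × 5 = 600 mm².
A_nt = (35 − 0.5·20) × 5 = 125 mm².
0.6 F_u A_nv = 162 kN; 0.6 F_y A_gv = 220.5 kN → shear rupture governs the shear term.
R_n = 162 + 1.0 × 450 × 125 / 1000 = 218.2 kN.
Design strength φR_n = 0.75 × 218.2 = 164 kN.

164 kN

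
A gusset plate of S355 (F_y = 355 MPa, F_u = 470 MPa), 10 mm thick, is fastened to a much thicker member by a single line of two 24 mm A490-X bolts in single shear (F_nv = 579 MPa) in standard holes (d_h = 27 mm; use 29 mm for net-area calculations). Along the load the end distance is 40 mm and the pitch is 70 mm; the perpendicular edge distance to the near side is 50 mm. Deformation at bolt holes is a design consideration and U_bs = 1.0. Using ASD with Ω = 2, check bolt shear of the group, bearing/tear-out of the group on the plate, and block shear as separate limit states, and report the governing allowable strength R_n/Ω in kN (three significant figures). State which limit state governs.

177 kN (block shear governs)

Bolt shear: A_b = π·24²/4 = 452.4 mm²; R_n = 579 × 452.4 × 2 × 1 / 1000 = 523.9 kN → 523.9 / 2 = 262 kN.
Bearing: edge l_c = 26.5, r_n = 149.5 kN; interior l_c = 43, r_n = 242.5 kN; R_n = 149.5 + 1·242.5 = 392 kN → 196 kN.
Block shear: A_gv = 1100, A_nv = 665, A_nt = 355 mm²; R_n = min(0.6F_uA_nv, 0.6F_yA_gv) + U_bs·F_u·A_nt = 354.4 kN → 177 kN.
Block shear governs: 177 kN.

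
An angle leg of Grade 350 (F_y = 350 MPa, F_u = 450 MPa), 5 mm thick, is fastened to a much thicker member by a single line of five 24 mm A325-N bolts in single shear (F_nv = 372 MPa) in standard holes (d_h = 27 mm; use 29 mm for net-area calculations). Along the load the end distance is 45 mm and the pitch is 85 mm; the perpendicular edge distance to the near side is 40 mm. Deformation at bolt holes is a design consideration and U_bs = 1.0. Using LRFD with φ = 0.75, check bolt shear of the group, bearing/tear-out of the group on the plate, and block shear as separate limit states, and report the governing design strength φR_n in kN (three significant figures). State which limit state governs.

Bolt shear: A_b = π·24²/4 = 452.4 mm²; R_n = 372 × 452.4 × 5 × 1 / 1000 = 841.4 kN → 0.75 × 841.4 = 631 kN.
Bearing: edge l_c = 31.5, r_n = 85.05 kN; interior l_c = 58, r_n = 129.6 kN; R_n = 85.05 + 4·129.6 = 603.4 kN → 453 kN.
Block shear: A_gv = 1925, A_nv = 1272, A_nt = 127.5 mm²; R_n = min(0.6F_uA_nv, 0.6F_yA_gv) + U_bs·F_u·A_nt = 400.9 kN → 301 kN.
Block shear governs: 301 kN.

301 kN (block shear governs)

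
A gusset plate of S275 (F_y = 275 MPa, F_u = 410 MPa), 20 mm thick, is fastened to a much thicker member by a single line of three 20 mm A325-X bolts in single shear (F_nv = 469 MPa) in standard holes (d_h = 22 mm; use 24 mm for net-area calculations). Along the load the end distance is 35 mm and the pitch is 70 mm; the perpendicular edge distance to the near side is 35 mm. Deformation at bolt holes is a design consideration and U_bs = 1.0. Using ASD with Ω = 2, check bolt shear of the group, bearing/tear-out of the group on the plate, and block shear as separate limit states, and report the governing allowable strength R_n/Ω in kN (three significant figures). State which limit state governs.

Bolt shear: A_b = π·20²/4 = 314.2 mm²; R_n = 469 × 314.2 × 3 × 1 / 1000 = 442 kN → 442 / 2 = 221 kN.
Bearing: edge l_c = 24, r_n = 236.2 kN; interior l_c = 48, r_n = 393.6 kN; R_n = 236.2 + 2·393.6 = 1023 kN → 512 kN.
Block shear: A_gv = 3500, A_nv = 2300, A_nt = 460 mm²; R_n = min(0.6F_uA_nv, 0.6F_yA_gv) + U_bs·F_u·A_nt = 754.4 kN → 377 kN.
Bolt shear governs: 221 kN.

221 kN (bolt shear governs)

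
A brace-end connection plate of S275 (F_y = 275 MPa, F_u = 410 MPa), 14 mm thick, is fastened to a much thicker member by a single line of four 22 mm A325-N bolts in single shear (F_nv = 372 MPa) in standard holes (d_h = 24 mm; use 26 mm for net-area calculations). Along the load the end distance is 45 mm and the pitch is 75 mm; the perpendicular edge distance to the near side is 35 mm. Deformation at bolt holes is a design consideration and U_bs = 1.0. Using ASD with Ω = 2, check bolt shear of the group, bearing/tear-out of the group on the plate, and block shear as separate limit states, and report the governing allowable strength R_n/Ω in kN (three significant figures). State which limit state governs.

283 kN (bolt shear governs)

Bolt shear: A_b = π·22²/4 = 380.1 mm²; R_n = 372 × 380.1 × 4 × 1 / 1000 = 565.6 kN → 565.6 / 2 = 283 kN.
Bearing: edge l_c = 33, r_n = 227.3 kN; interior l_c = 51, r_n = 303.1 kN; R_n = 227.3 + 3·303.1 = 1137 kN → 568 kN.
Block shear: A_gv = 3780, A_nv = 2506, A_nt = 308 mm²; R_n = min(0.6F_uA_nv, 0.6F_yA_gv) + U_bs·F_u·A_nt = 742.8 kN → 371 kN.
Bolt shear governs: 283 kN.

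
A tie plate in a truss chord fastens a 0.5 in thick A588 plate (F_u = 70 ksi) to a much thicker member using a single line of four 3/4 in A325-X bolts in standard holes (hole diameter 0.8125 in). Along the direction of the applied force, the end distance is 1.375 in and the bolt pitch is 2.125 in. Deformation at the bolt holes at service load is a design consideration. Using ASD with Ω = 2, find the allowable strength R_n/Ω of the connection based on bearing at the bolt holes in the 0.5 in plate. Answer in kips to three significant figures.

103 kips

Per bolt r_n = 1.2 l_c t F_u ≤ 2.4 d t F_u; upper limit = 2.4 × 0.75 × 0.5 × 70 = 63 kips.
Edge bolt: l_c = 1.375 − 0.8125/2 = 0.9688 in → 1.2 × 0.9688 × 0.5 × 70 = 40.69 → r_n = 40.69 kips.
Interior bolts: l_c = 2.125 − 0.8125 = 1.312 in → 1.2 × 1.312 × 0.5 × 70 = 55.12 → r_n = 55.12 kips.
R_n = 1 × 40.69 + 3 × 55.12 = 206.1 kips.
Allowable strength R_n/Ω = 206.1 / 2 = 103 kips.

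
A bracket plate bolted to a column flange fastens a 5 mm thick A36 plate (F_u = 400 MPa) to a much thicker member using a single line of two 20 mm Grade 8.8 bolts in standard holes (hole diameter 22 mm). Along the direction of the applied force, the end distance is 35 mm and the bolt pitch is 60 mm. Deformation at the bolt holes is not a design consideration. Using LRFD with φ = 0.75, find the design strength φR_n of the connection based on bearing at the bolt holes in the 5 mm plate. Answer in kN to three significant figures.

140 kN

Per bolt r_n = 1.5 l_c t F_u ≤ 3.0 d t F_u; upper limit = 3.0 × 20 × 5 × 400 / 1000 = 120 kN.
Edge bolt: l_c = 35 − 22/2 = 24 mm → 1.5 × 24 × 5 × 400 / 1000 = 72 → r_n = 72 kN.
Interior bolts: l_c = 60 − 22 = 38 mm → 1.5 × 38 × 5 × 400 / 1000 = 114 → r_n = 114 kN.
R_n = 1 × 72 + 1 × 114 = 186 kN.
Design strength φR_n = 0.75 × 186 = 140 kN.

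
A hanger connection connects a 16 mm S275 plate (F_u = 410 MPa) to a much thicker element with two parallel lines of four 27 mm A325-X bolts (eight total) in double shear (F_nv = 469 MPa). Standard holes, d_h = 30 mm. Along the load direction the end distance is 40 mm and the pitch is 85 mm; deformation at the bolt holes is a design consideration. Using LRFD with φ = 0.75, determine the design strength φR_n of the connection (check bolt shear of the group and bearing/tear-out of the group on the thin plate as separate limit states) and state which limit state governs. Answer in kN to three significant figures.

Bolt shear: A_b = π·27²/4 = 572.6 mm²; R_n = 469 × 572.6 × 8 × 2 / 1000 = 4296 kN → 0.75 × 4296 = 3220 kN.
Bearing (1.2 l_c t F_u ≤ 2.4 d t F_u): upper limit = 2.4·27·16·410 / 1000 = 425.1 kN.
  Edge l_c = 40 − 30/2 = 25 → r_n = 196.8 kN; interior l_c = 85 − 30 = 55 → r_n = 425.1 kN.
  R_n,bearing = 2·196.8 + 6·425.1 = 2944 kN → 0.75 × 2944 = 2210 kN.
Bearing governs: 2210 kN.

2210 kN (bearing governs)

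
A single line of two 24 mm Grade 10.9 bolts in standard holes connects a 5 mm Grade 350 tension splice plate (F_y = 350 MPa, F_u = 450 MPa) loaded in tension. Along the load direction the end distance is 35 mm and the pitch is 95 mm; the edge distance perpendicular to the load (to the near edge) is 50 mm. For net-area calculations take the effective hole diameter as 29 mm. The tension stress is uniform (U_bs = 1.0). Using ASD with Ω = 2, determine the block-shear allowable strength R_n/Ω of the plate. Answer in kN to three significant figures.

Shear plane L_v = 35 + 1·95 = 130 mm; A_gv = 130 × 5 = 650 mm².
A_nv = (130 − 1.5·29) × 5 = 432.5 mm².
A_nt = (50 − 0.5·29) × 5 = 177.5 mm².
0.6 F_u A_nv = 116.8 kN; 0.6 F_y A_gv = 136.5 kN → shear rupture governs the shear term.
R_n = 116.8 + 1.0 × 450 × 177.5 / 1000 = 196.7 kN.
Allowable strength R_n/Ω = 196.7 / 2 = 98.3 kN.

98.3 kN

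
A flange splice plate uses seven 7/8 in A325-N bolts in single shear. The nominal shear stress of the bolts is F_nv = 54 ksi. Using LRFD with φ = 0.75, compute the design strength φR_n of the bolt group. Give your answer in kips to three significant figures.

170 kips

A_b = π × 0.875² / 4 = 0.6013 in².
R_n = F_nv · A_b · n · n_s = 54 × 0.6013 × 7 × 1 = 227.3 kips.
Design strength φR_n = 0.75 × 227.3 = 170 kips.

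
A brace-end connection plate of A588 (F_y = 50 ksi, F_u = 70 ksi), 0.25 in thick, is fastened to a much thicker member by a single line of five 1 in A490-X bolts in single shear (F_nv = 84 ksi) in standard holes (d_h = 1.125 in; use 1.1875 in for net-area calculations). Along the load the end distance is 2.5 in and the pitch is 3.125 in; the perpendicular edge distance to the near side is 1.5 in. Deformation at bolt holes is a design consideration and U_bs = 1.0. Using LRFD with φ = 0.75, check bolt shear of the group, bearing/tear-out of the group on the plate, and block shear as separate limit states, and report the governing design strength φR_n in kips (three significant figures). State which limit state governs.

87.9 kips (block shear governs)

Bolt shear: A_b = π·1²/4 = 0.7854 in²; R_n = 84 × 0.7854 × 5 × 1 = 329.9 kips → 0.75 × 329.9 = 247 kips.
Bearing: edge l_c = 1.938, r_n = 40.69 kips; interior l_c = 2, r_n = 42 kips; R_n = 40.69 + 4·42 = 208.7 kips → 157 kips.
Block shear: A_gv = 3.75, A_nv = 2.414, A_nt = 0.2266 in²; R_n = min(0.6F_uA_nv, 0.6F_yA_gv) + U_bs·F_u·A_nt = 117.2 kips → 87.9 kips.
Block shear governs: 87.9 kips.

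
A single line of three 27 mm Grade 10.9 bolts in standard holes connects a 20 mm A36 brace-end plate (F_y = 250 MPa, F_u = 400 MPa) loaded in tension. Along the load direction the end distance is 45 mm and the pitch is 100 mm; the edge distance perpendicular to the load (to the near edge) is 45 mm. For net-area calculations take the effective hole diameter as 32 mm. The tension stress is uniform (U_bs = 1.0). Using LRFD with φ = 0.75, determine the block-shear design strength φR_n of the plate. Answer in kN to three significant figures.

Shear plane L_v = 45 + 2·100 = 245 mm; A_gv = 245 × 20 = 4900 mm².
A_nv = (245 − 2.5·32) × 20 = 3300 mm².
A_nt = (45 − 0.5·32) × 20 = 580 mm².
0.6 F_u A_nv = 792 kN; 0.6 F_y A_gv = 735 kN → shear yielding governs the shear term.
R_n = 735 + 1.0 × 400 × 580 / 1000 = 967 kN.
Design strength φR_n = 0.75 × 967 = 725 kN.

725 kN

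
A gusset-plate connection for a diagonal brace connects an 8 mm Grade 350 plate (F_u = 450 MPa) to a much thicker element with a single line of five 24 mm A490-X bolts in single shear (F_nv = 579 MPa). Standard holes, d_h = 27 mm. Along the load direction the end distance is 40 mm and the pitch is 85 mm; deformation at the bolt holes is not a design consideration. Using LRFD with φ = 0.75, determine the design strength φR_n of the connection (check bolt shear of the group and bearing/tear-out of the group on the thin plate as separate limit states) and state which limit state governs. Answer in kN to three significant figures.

Bolt shear: A_b = π·24²/4 = 452.4 mm²; R_n = 579 × 452.4 × 5 × 1 / 1000 = 1310 kN → 0.75 × 1310 = 982 kN.
Bearing (1.5 l_c t F_u ≤ 3.0 d t F_u): upper limit = 3.0·24·8·450 / 1000 = 259.2 kN.
  Edge l_c = 40 − 27/2 = 26.5 → r_n = 143.1 kN; interior l_c = 85 − 27 = 58 → r_n = 259.2 kN.
  R_n,bearing = 1·143.1 + 4·259.2 = 1180 kN → 0.75 × 1180 = 885 kN.
Bearing governs: 885 kN.

885 kN (bearing governs)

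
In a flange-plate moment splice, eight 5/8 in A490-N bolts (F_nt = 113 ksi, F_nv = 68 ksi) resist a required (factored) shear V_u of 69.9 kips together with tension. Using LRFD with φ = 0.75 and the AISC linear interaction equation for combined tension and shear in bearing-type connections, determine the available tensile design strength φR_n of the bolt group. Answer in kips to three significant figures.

A_b = π·0.625²/4 = 0.3068 in²; f_rv = 69.9 / (8 × 0.3068) = 28.48 ksi.
F'_nt = 1.3 F_nt − (F_nt / φF_nv) f_rv = 1.3·113 − (113/(0.75·68))·28.48 = 83.8 ksi, capped at F_nt → F'_nt = 83.8 ksi.
R_n = F'_nt · A_b · n = 83.8 × 0.3068 × 8 = 205.7 kips.
Design strength φR_n = 0.75 × 205.7 = 154 kips.

154 kips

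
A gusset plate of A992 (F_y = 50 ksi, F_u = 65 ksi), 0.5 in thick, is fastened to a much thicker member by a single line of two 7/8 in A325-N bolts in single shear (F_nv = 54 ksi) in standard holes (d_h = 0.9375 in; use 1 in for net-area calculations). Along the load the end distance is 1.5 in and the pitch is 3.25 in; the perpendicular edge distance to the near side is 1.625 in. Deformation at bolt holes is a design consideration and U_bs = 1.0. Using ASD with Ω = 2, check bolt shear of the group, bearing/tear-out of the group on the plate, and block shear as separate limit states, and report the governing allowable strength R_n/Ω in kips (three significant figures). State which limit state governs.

32.5 kips (bolt shear governs)

Bolt shear: A_b = π·0.875²/4 = 0.6013 in²; R_n = 54 × 0.6013 × 2 × 1 = 64.94 kips → 64.94 / 2 = 32.5 kips.
Bearing: edge l_c = 1.031, r_n = 40.22 kips; interior l_c = 2.312, r_n = 68.25 kips; R_n = 40.22 + 1·68.25 = 108.5 kips → 54.2 kips.
Block shear: A_gv = 2.375, A_nv = 1.625, A_nt = 0.5625 in²; R_n = min(0.6F_uA_nv, 0.6F_yA_gv) + U_bs·F_u·A_nt = 99.94 kips → 50 kips.
Bolt shear governs: 32.5 kips.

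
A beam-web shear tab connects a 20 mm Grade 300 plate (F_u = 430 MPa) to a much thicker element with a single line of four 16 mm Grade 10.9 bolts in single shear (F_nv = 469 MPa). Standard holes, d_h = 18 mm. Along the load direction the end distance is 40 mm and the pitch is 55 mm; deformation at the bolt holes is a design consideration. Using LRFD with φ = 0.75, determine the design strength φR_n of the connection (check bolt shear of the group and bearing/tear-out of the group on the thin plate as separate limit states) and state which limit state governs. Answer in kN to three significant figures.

Bolt shear: A_b = π·16²/4 = 201.1 mm²; R_n = 469 × 201.1 × 4 × 1 / 1000 = 377.2 kN → 0.75 × 377.2 = 283 kN.
Bearing (1.2 l_c t F_u ≤ 2.4 d t F_u): upper limit = 2.4·16·20·430 / 1000 = 330.2 kN.
  Edge l_c = 40 − 18/2 = 31 → r_n = 319.9 kN; interior l_c = 55 − 18 = 37 → r_n = 330.2 kN.
  R_n,bearing = 1·319.9 + 3·330.2 = 1311 kN → 0.75 × 1311 = 983 kN.
Bolt shear governs: 283 kN.

283 kN (bolt shear governs)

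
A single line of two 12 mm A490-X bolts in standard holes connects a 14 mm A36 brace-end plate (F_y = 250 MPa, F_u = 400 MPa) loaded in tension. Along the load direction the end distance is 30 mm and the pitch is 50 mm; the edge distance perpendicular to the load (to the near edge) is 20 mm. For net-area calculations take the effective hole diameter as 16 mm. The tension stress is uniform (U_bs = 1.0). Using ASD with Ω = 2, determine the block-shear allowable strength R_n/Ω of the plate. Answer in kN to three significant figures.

118 kN

Shear plane L_v = 30 + 1·50 = 80 mm; A_gv = 80 × 14 = 1120 mm².
A_nv = (80 − 1.5·16) × 14 = 784 mm².
A_nt = (20 − 0.5·16) × 14 = 168 mm².
0.6 F_u A_nv = 188.2 kN; 0.6 F_y A_gv = 168 kN → shear yielding governs the shear term.
R_n = 168 + 1.0 × 400 × 168 / 1000 = 235.2 kN.
Allowable strength R_n/Ω = 235.2 / 2 = 118 kN.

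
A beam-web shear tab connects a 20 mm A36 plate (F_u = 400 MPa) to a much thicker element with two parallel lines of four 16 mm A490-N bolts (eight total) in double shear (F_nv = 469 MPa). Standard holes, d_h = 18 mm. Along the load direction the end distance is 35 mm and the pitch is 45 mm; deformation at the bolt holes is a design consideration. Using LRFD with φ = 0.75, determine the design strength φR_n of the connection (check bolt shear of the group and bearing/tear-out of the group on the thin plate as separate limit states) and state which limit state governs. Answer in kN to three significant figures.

Bolt shear: A_b = π·16²/4 = 201.1 mm²; R_n = 469 × 201.1 × 8 × 2 / 1000 = 1509 kN → 0.75 × 1509 = 1130 kN.
Bearing (1.2 l_c t F_u ≤ 2.4 d t F_u): upper limit = 2.4·16·20·400 / 1000 = 307.2 kN.
  Edge l_c = 35 − 18/2 = 26 → r_n = 249.6 kN; interior l_c = 45 − 18 = 27 → r_n = 259.2 kN.
  R_n,bearing = 2·249.6 + 6·259.2 = 2054 kN → 0.75 × 2054 = 1540 kN.
Bolt shear governs: 1130 kN.

1130 kN (bolt shear governs)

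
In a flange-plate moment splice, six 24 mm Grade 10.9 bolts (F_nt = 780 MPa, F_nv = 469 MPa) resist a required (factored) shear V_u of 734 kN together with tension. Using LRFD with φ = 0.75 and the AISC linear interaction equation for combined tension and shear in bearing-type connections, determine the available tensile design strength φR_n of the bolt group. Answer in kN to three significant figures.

844 kN

A_b = π·24²/4 = 452.4 mm²; f_rv = 734 × 1000 / (6 × 452.4) = 270.4 MPa.
F'_nt = 1.3 F_nt − (F_nt / φF_nv) f_rv = 1.3·780 − (780/(0.75·469))·270.4 = 414.4 MPa, capped at F_nt → F'_nt = 414.4 MPa.
R_n = F'_nt · A_b · n = 414.4 × 452.4 × 6 / 1000 = 1125 kN.
Design strength φR_n = 0.75 × 1125 = 844 kN.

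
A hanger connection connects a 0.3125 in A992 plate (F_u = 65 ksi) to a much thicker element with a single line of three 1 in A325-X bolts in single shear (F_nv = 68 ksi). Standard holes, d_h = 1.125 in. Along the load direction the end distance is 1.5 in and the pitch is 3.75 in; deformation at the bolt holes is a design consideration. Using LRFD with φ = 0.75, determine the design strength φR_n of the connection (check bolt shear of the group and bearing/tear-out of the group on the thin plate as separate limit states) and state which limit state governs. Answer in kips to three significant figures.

Bolt shear: A_b = π·1²/4 = 0.7854 in²; R_n = 68 × 0.7854 × 3 × 1 = 160.2 kips → 0.75 × 160.2 = 120 kips.
Bearing (1.2 l_c t F_u ≤ 2.4 d t F_u): upper limit = 2.4·1·0.3125·65 = 48.75 kips.
  Edge l_c = 1.5 − 1.125/2 = 0.9375 → r_n = 22.85 kips; interior l_c = 3.75 − 1.125 = 2.625 → r_n = 48.75 kips.
  R_n,bearing = 1·22.85 + 2·48.75 = 120.4 kips → 0.75 × 120.4 = 90.3 kips.
Bearing governs: 90.3 kips.

90.3 kips (bearing governs)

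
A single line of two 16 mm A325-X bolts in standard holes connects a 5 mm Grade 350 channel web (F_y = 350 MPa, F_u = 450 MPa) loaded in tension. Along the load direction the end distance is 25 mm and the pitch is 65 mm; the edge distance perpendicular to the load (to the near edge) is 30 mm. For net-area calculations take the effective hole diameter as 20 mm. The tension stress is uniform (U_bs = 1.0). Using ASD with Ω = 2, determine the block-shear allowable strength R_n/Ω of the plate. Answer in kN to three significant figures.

63 kN

Shear plane L_v = 25 + 1·65 = 90 mm; A_gv = 90 × 5 = 450 mm².
A_nv = (90 − 1.5·20) × 5 = 300 mm².
A_nt = (30 − 0.5·20) × 5 = 100 mm².
0.6 F_u A_nv = 81 kN; 0.6 F_y A_gv = 94.5 kN → shear rupture governs the shear term.
R_n = 81 + 1.0 × 450 × 100 / 1000 = 126 kN.
Allowable strength R_n/Ω = 126 / 2 = 63 kN.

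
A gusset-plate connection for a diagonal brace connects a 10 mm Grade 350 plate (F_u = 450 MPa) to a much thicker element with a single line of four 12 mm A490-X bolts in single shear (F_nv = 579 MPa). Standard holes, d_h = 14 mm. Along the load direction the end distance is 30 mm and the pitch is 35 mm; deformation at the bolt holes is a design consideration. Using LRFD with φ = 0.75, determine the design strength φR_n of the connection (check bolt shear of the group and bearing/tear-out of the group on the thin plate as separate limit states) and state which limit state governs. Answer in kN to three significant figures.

196 kN (bolt shear governs)

Bolt shear: A_b = π·12²/4 = 113.1 mm²; R_n = 579 × 113.1 × 4 × 1 / 1000 = 261.9 kN → 0.75 × 261.9 = 196 kN.
Bearing (1.2 l_c t F_u ≤ 2.4 d t F_u): upper limit = 2.4·12·10·450 / 1000 = 129.6 kN.
  Edge l_c = 30 − 14/2 = 23 → r_n = 124.2 kN; interior l_c = 35 − 14 = 21 → r_n = 113.4 kN.
  R_n,bearing = 1·124.2 + 3·113.4 = 464.4 kN → 0.75 × 464.4 = 348 kN.
Bolt shear governs: 196 kN.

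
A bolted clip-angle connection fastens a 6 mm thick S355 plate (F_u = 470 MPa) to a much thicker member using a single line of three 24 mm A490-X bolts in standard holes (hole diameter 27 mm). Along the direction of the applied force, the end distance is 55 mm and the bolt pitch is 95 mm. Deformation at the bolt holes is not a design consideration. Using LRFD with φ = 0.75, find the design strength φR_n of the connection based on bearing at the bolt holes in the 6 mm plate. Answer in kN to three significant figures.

436 kN

Per bolt r_n = 1.5 l_c t F_u ≤ 3.0 d t F_u; upper limit = 3.0 × 24 × 6 × 470 / 1000 = 203 kN.
Edge bolt: l_c = 55 − 27/2 = 41.5 mm → 1.5 × 41.5 × 6 × 470 / 1000 = 175.5 → r_n = 175.5 kN.
Interior bolts: l_c = 95 − 27 = 68 mm → 1.5 × 68 × 6 × 470 / 1000 = 287.6 → r_n = 203 kN.
R_n = 1 × 175.5 + 2 × 203 = 581.6 kN.
Design strength φR_n = 0.75 × 581.6 = 436 kN.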